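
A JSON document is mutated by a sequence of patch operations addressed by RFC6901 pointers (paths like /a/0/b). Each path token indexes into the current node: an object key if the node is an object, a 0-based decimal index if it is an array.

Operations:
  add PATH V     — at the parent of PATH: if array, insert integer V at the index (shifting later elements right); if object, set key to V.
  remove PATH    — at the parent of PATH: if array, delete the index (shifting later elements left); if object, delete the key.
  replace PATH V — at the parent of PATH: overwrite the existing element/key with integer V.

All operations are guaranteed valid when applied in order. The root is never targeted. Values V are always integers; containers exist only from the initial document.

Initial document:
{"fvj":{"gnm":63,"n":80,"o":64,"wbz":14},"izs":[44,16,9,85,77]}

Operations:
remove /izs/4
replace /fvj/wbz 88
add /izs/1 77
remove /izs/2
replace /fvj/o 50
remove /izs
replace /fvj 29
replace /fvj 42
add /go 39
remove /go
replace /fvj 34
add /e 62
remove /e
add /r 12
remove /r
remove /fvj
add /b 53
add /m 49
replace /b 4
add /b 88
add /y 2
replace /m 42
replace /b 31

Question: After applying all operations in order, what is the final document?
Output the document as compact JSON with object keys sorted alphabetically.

Answer: {"b":31,"m":42,"y":2}

Derivation:
After op 1 (remove /izs/4): {"fvj":{"gnm":63,"n":80,"o":64,"wbz":14},"izs":[44,16,9,85]}
After op 2 (replace /fvj/wbz 88): {"fvj":{"gnm":63,"n":80,"o":64,"wbz":88},"izs":[44,16,9,85]}
After op 3 (add /izs/1 77): {"fvj":{"gnm":63,"n":80,"o":64,"wbz":88},"izs":[44,77,16,9,85]}
After op 4 (remove /izs/2): {"fvj":{"gnm":63,"n":80,"o":64,"wbz":88},"izs":[44,77,9,85]}
After op 5 (replace /fvj/o 50): {"fvj":{"gnm":63,"n":80,"o":50,"wbz":88},"izs":[44,77,9,85]}
After op 6 (remove /izs): {"fvj":{"gnm":63,"n":80,"o":50,"wbz":88}}
After op 7 (replace /fvj 29): {"fvj":29}
After op 8 (replace /fvj 42): {"fvj":42}
After op 9 (add /go 39): {"fvj":42,"go":39}
After op 10 (remove /go): {"fvj":42}
After op 11 (replace /fvj 34): {"fvj":34}
After op 12 (add /e 62): {"e":62,"fvj":34}
After op 13 (remove /e): {"fvj":34}
After op 14 (add /r 12): {"fvj":34,"r":12}
After op 15 (remove /r): {"fvj":34}
After op 16 (remove /fvj): {}
After op 17 (add /b 53): {"b":53}
After op 18 (add /m 49): {"b":53,"m":49}
After op 19 (replace /b 4): {"b":4,"m":49}
After op 20 (add /b 88): {"b":88,"m":49}
After op 21 (add /y 2): {"b":88,"m":49,"y":2}
After op 22 (replace /m 42): {"b":88,"m":42,"y":2}
After op 23 (replace /b 31): {"b":31,"m":42,"y":2}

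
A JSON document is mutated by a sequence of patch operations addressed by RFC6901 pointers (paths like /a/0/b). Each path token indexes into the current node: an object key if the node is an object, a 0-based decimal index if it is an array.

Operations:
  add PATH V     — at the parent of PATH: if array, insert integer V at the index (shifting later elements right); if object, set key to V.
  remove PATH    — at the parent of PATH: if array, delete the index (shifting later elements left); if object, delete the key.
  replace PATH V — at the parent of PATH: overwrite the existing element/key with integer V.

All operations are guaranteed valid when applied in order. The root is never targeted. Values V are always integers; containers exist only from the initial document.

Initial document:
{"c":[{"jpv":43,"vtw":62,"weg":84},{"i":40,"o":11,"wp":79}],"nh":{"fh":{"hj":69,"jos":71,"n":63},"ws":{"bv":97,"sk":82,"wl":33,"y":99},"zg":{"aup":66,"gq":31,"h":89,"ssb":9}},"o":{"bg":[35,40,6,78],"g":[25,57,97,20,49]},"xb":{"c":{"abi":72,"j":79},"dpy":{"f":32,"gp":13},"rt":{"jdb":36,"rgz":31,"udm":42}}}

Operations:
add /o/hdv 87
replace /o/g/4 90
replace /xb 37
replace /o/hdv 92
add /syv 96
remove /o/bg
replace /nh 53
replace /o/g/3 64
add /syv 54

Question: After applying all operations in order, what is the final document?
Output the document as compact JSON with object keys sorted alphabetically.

Answer: {"c":[{"jpv":43,"vtw":62,"weg":84},{"i":40,"o":11,"wp":79}],"nh":53,"o":{"g":[25,57,97,64,90],"hdv":92},"syv":54,"xb":37}

Derivation:
After op 1 (add /o/hdv 87): {"c":[{"jpv":43,"vtw":62,"weg":84},{"i":40,"o":11,"wp":79}],"nh":{"fh":{"hj":69,"jos":71,"n":63},"ws":{"bv":97,"sk":82,"wl":33,"y":99},"zg":{"aup":66,"gq":31,"h":89,"ssb":9}},"o":{"bg":[35,40,6,78],"g":[25,57,97,20,49],"hdv":87},"xb":{"c":{"abi":72,"j":79},"dpy":{"f":32,"gp":13},"rt":{"jdb":36,"rgz":31,"udm":42}}}
After op 2 (replace /o/g/4 90): {"c":[{"jpv":43,"vtw":62,"weg":84},{"i":40,"o":11,"wp":79}],"nh":{"fh":{"hj":69,"jos":71,"n":63},"ws":{"bv":97,"sk":82,"wl":33,"y":99},"zg":{"aup":66,"gq":31,"h":89,"ssb":9}},"o":{"bg":[35,40,6,78],"g":[25,57,97,20,90],"hdv":87},"xb":{"c":{"abi":72,"j":79},"dpy":{"f":32,"gp":13},"rt":{"jdb":36,"rgz":31,"udm":42}}}
After op 3 (replace /xb 37): {"c":[{"jpv":43,"vtw":62,"weg":84},{"i":40,"o":11,"wp":79}],"nh":{"fh":{"hj":69,"jos":71,"n":63},"ws":{"bv":97,"sk":82,"wl":33,"y":99},"zg":{"aup":66,"gq":31,"h":89,"ssb":9}},"o":{"bg":[35,40,6,78],"g":[25,57,97,20,90],"hdv":87},"xb":37}
After op 4 (replace /o/hdv 92): {"c":[{"jpv":43,"vtw":62,"weg":84},{"i":40,"o":11,"wp":79}],"nh":{"fh":{"hj":69,"jos":71,"n":63},"ws":{"bv":97,"sk":82,"wl":33,"y":99},"zg":{"aup":66,"gq":31,"h":89,"ssb":9}},"o":{"bg":[35,40,6,78],"g":[25,57,97,20,90],"hdv":92},"xb":37}
After op 5 (add /syv 96): {"c":[{"jpv":43,"vtw":62,"weg":84},{"i":40,"o":11,"wp":79}],"nh":{"fh":{"hj":69,"jos":71,"n":63},"ws":{"bv":97,"sk":82,"wl":33,"y":99},"zg":{"aup":66,"gq":31,"h":89,"ssb":9}},"o":{"bg":[35,40,6,78],"g":[25,57,97,20,90],"hdv":92},"syv":96,"xb":37}
After op 6 (remove /o/bg): {"c":[{"jpv":43,"vtw":62,"weg":84},{"i":40,"o":11,"wp":79}],"nh":{"fh":{"hj":69,"jos":71,"n":63},"ws":{"bv":97,"sk":82,"wl":33,"y":99},"zg":{"aup":66,"gq":31,"h":89,"ssb":9}},"o":{"g":[25,57,97,20,90],"hdv":92},"syv":96,"xb":37}
After op 7 (replace /nh 53): {"c":[{"jpv":43,"vtw":62,"weg":84},{"i":40,"o":11,"wp":79}],"nh":53,"o":{"g":[25,57,97,20,90],"hdv":92},"syv":96,"xb":37}
After op 8 (replace /o/g/3 64): {"c":[{"jpv":43,"vtw":62,"weg":84},{"i":40,"o":11,"wp":79}],"nh":53,"o":{"g":[25,57,97,64,90],"hdv":92},"syv":96,"xb":37}
After op 9 (add /syv 54): {"c":[{"jpv":43,"vtw":62,"weg":84},{"i":40,"o":11,"wp":79}],"nh":53,"o":{"g":[25,57,97,64,90],"hdv":92},"syv":54,"xb":37}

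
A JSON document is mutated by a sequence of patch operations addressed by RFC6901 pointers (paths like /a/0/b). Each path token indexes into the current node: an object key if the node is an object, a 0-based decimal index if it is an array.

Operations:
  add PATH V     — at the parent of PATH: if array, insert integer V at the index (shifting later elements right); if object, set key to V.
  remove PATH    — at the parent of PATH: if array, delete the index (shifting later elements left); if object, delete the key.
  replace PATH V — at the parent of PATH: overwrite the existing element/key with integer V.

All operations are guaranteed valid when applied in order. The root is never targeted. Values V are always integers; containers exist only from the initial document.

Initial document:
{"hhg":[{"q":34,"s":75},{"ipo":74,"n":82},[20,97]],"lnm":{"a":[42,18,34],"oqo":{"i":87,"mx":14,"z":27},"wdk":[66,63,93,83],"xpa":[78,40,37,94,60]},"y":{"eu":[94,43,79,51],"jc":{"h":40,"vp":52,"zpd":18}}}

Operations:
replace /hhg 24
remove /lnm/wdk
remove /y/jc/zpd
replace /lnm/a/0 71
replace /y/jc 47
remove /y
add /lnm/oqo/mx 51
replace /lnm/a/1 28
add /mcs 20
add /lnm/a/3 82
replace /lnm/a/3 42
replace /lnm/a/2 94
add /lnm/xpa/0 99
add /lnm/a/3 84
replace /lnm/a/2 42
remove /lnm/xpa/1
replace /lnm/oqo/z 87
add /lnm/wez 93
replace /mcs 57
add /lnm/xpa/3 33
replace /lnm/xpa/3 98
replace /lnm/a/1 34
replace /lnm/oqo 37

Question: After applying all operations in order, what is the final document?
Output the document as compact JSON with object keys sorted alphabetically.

After op 1 (replace /hhg 24): {"hhg":24,"lnm":{"a":[42,18,34],"oqo":{"i":87,"mx":14,"z":27},"wdk":[66,63,93,83],"xpa":[78,40,37,94,60]},"y":{"eu":[94,43,79,51],"jc":{"h":40,"vp":52,"zpd":18}}}
After op 2 (remove /lnm/wdk): {"hhg":24,"lnm":{"a":[42,18,34],"oqo":{"i":87,"mx":14,"z":27},"xpa":[78,40,37,94,60]},"y":{"eu":[94,43,79,51],"jc":{"h":40,"vp":52,"zpd":18}}}
After op 3 (remove /y/jc/zpd): {"hhg":24,"lnm":{"a":[42,18,34],"oqo":{"i":87,"mx":14,"z":27},"xpa":[78,40,37,94,60]},"y":{"eu":[94,43,79,51],"jc":{"h":40,"vp":52}}}
After op 4 (replace /lnm/a/0 71): {"hhg":24,"lnm":{"a":[71,18,34],"oqo":{"i":87,"mx":14,"z":27},"xpa":[78,40,37,94,60]},"y":{"eu":[94,43,79,51],"jc":{"h":40,"vp":52}}}
After op 5 (replace /y/jc 47): {"hhg":24,"lnm":{"a":[71,18,34],"oqo":{"i":87,"mx":14,"z":27},"xpa":[78,40,37,94,60]},"y":{"eu":[94,43,79,51],"jc":47}}
After op 6 (remove /y): {"hhg":24,"lnm":{"a":[71,18,34],"oqo":{"i":87,"mx":14,"z":27},"xpa":[78,40,37,94,60]}}
After op 7 (add /lnm/oqo/mx 51): {"hhg":24,"lnm":{"a":[71,18,34],"oqo":{"i":87,"mx":51,"z":27},"xpa":[78,40,37,94,60]}}
After op 8 (replace /lnm/a/1 28): {"hhg":24,"lnm":{"a":[71,28,34],"oqo":{"i":87,"mx":51,"z":27},"xpa":[78,40,37,94,60]}}
After op 9 (add /mcs 20): {"hhg":24,"lnm":{"a":[71,28,34],"oqo":{"i":87,"mx":51,"z":27},"xpa":[78,40,37,94,60]},"mcs":20}
After op 10 (add /lnm/a/3 82): {"hhg":24,"lnm":{"a":[71,28,34,82],"oqo":{"i":87,"mx":51,"z":27},"xpa":[78,40,37,94,60]},"mcs":20}
After op 11 (replace /lnm/a/3 42): {"hhg":24,"lnm":{"a":[71,28,34,42],"oqo":{"i":87,"mx":51,"z":27},"xpa":[78,40,37,94,60]},"mcs":20}
After op 12 (replace /lnm/a/2 94): {"hhg":24,"lnm":{"a":[71,28,94,42],"oqo":{"i":87,"mx":51,"z":27},"xpa":[78,40,37,94,60]},"mcs":20}
After op 13 (add /lnm/xpa/0 99): {"hhg":24,"lnm":{"a":[71,28,94,42],"oqo":{"i":87,"mx":51,"z":27},"xpa":[99,78,40,37,94,60]},"mcs":20}
After op 14 (add /lnm/a/3 84): {"hhg":24,"lnm":{"a":[71,28,94,84,42],"oqo":{"i":87,"mx":51,"z":27},"xpa":[99,78,40,37,94,60]},"mcs":20}
After op 15 (replace /lnm/a/2 42): {"hhg":24,"lnm":{"a":[71,28,42,84,42],"oqo":{"i":87,"mx":51,"z":27},"xpa":[99,78,40,37,94,60]},"mcs":20}
After op 16 (remove /lnm/xpa/1): {"hhg":24,"lnm":{"a":[71,28,42,84,42],"oqo":{"i":87,"mx":51,"z":27},"xpa":[99,40,37,94,60]},"mcs":20}
After op 17 (replace /lnm/oqo/z 87): {"hhg":24,"lnm":{"a":[71,28,42,84,42],"oqo":{"i":87,"mx":51,"z":87},"xpa":[99,40,37,94,60]},"mcs":20}
After op 18 (add /lnm/wez 93): {"hhg":24,"lnm":{"a":[71,28,42,84,42],"oqo":{"i":87,"mx":51,"z":87},"wez":93,"xpa":[99,40,37,94,60]},"mcs":20}
After op 19 (replace /mcs 57): {"hhg":24,"lnm":{"a":[71,28,42,84,42],"oqo":{"i":87,"mx":51,"z":87},"wez":93,"xpa":[99,40,37,94,60]},"mcs":57}
After op 20 (add /lnm/xpa/3 33): {"hhg":24,"lnm":{"a":[71,28,42,84,42],"oqo":{"i":87,"mx":51,"z":87},"wez":93,"xpa":[99,40,37,33,94,60]},"mcs":57}
After op 21 (replace /lnm/xpa/3 98): {"hhg":24,"lnm":{"a":[71,28,42,84,42],"oqo":{"i":87,"mx":51,"z":87},"wez":93,"xpa":[99,40,37,98,94,60]},"mcs":57}
After op 22 (replace /lnm/a/1 34): {"hhg":24,"lnm":{"a":[71,34,42,84,42],"oqo":{"i":87,"mx":51,"z":87},"wez":93,"xpa":[99,40,37,98,94,60]},"mcs":57}
After op 23 (replace /lnm/oqo 37): {"hhg":24,"lnm":{"a":[71,34,42,84,42],"oqo":37,"wez":93,"xpa":[99,40,37,98,94,60]},"mcs":57}

Answer: {"hhg":24,"lnm":{"a":[71,34,42,84,42],"oqo":37,"wez":93,"xpa":[99,40,37,98,94,60]},"mcs":57}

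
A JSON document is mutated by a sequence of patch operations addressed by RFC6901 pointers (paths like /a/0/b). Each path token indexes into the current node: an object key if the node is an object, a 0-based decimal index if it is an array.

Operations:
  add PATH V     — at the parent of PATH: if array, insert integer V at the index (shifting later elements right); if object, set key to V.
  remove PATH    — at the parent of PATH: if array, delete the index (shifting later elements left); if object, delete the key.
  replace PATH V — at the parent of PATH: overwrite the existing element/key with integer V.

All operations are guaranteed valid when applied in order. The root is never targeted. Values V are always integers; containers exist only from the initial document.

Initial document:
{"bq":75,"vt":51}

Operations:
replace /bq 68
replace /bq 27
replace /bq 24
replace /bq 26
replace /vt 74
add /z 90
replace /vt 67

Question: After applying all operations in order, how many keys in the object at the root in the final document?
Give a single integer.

After op 1 (replace /bq 68): {"bq":68,"vt":51}
After op 2 (replace /bq 27): {"bq":27,"vt":51}
After op 3 (replace /bq 24): {"bq":24,"vt":51}
After op 4 (replace /bq 26): {"bq":26,"vt":51}
After op 5 (replace /vt 74): {"bq":26,"vt":74}
After op 6 (add /z 90): {"bq":26,"vt":74,"z":90}
After op 7 (replace /vt 67): {"bq":26,"vt":67,"z":90}
Size at the root: 3

Answer: 3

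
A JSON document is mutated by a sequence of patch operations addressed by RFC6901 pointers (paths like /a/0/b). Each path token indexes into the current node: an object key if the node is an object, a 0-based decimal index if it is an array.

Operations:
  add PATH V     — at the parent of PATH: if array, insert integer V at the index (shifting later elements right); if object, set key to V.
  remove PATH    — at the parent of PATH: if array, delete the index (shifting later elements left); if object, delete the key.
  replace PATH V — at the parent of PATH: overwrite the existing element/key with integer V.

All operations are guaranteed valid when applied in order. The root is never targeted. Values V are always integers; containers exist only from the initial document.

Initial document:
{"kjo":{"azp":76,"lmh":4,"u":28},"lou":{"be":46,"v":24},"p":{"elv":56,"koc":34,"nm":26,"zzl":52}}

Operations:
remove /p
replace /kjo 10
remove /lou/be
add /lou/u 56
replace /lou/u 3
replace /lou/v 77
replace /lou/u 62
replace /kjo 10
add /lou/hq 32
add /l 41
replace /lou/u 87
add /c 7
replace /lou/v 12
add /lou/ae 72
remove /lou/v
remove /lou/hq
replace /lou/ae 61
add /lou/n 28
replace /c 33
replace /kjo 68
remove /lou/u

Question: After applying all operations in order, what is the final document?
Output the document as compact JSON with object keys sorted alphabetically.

After op 1 (remove /p): {"kjo":{"azp":76,"lmh":4,"u":28},"lou":{"be":46,"v":24}}
After op 2 (replace /kjo 10): {"kjo":10,"lou":{"be":46,"v":24}}
After op 3 (remove /lou/be): {"kjo":10,"lou":{"v":24}}
After op 4 (add /lou/u 56): {"kjo":10,"lou":{"u":56,"v":24}}
After op 5 (replace /lou/u 3): {"kjo":10,"lou":{"u":3,"v":24}}
After op 6 (replace /lou/v 77): {"kjo":10,"lou":{"u":3,"v":77}}
After op 7 (replace /lou/u 62): {"kjo":10,"lou":{"u":62,"v":77}}
After op 8 (replace /kjo 10): {"kjo":10,"lou":{"u":62,"v":77}}
After op 9 (add /lou/hq 32): {"kjo":10,"lou":{"hq":32,"u":62,"v":77}}
After op 10 (add /l 41): {"kjo":10,"l":41,"lou":{"hq":32,"u":62,"v":77}}
After op 11 (replace /lou/u 87): {"kjo":10,"l":41,"lou":{"hq":32,"u":87,"v":77}}
After op 12 (add /c 7): {"c":7,"kjo":10,"l":41,"lou":{"hq":32,"u":87,"v":77}}
After op 13 (replace /lou/v 12): {"c":7,"kjo":10,"l":41,"lou":{"hq":32,"u":87,"v":12}}
After op 14 (add /lou/ae 72): {"c":7,"kjo":10,"l":41,"lou":{"ae":72,"hq":32,"u":87,"v":12}}
After op 15 (remove /lou/v): {"c":7,"kjo":10,"l":41,"lou":{"ae":72,"hq":32,"u":87}}
After op 16 (remove /lou/hq): {"c":7,"kjo":10,"l":41,"lou":{"ae":72,"u":87}}
After op 17 (replace /lou/ae 61): {"c":7,"kjo":10,"l":41,"lou":{"ae":61,"u":87}}
After op 18 (add /lou/n 28): {"c":7,"kjo":10,"l":41,"lou":{"ae":61,"n":28,"u":87}}
After op 19 (replace /c 33): {"c":33,"kjo":10,"l":41,"lou":{"ae":61,"n":28,"u":87}}
After op 20 (replace /kjo 68): {"c":33,"kjo":68,"l":41,"lou":{"ae":61,"n":28,"u":87}}
After op 21 (remove /lou/u): {"c":33,"kjo":68,"l":41,"lou":{"ae":61,"n":28}}

Answer: {"c":33,"kjo":68,"l":41,"lou":{"ae":61,"n":28}}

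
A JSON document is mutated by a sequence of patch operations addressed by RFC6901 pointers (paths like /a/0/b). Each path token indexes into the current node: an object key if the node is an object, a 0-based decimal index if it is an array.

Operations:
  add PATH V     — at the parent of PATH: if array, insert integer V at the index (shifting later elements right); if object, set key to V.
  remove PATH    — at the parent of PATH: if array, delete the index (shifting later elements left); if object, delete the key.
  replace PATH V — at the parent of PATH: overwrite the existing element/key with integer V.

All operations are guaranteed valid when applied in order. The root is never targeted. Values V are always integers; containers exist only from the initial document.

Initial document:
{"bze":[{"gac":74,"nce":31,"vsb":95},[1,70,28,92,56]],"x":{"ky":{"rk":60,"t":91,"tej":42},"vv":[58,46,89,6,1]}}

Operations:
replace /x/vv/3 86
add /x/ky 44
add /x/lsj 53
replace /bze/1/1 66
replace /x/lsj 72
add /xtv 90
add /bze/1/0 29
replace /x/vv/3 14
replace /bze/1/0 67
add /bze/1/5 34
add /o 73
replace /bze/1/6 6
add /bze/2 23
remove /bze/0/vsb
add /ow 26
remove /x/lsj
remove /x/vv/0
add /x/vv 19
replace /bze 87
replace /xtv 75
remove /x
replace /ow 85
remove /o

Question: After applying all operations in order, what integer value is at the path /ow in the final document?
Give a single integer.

Answer: 85

Derivation:
After op 1 (replace /x/vv/3 86): {"bze":[{"gac":74,"nce":31,"vsb":95},[1,70,28,92,56]],"x":{"ky":{"rk":60,"t":91,"tej":42},"vv":[58,46,89,86,1]}}
After op 2 (add /x/ky 44): {"bze":[{"gac":74,"nce":31,"vsb":95},[1,70,28,92,56]],"x":{"ky":44,"vv":[58,46,89,86,1]}}
After op 3 (add /x/lsj 53): {"bze":[{"gac":74,"nce":31,"vsb":95},[1,70,28,92,56]],"x":{"ky":44,"lsj":53,"vv":[58,46,89,86,1]}}
After op 4 (replace /bze/1/1 66): {"bze":[{"gac":74,"nce":31,"vsb":95},[1,66,28,92,56]],"x":{"ky":44,"lsj":53,"vv":[58,46,89,86,1]}}
After op 5 (replace /x/lsj 72): {"bze":[{"gac":74,"nce":31,"vsb":95},[1,66,28,92,56]],"x":{"ky":44,"lsj":72,"vv":[58,46,89,86,1]}}
After op 6 (add /xtv 90): {"bze":[{"gac":74,"nce":31,"vsb":95},[1,66,28,92,56]],"x":{"ky":44,"lsj":72,"vv":[58,46,89,86,1]},"xtv":90}
After op 7 (add /bze/1/0 29): {"bze":[{"gac":74,"nce":31,"vsb":95},[29,1,66,28,92,56]],"x":{"ky":44,"lsj":72,"vv":[58,46,89,86,1]},"xtv":90}
After op 8 (replace /x/vv/3 14): {"bze":[{"gac":74,"nce":31,"vsb":95},[29,1,66,28,92,56]],"x":{"ky":44,"lsj":72,"vv":[58,46,89,14,1]},"xtv":90}
After op 9 (replace /bze/1/0 67): {"bze":[{"gac":74,"nce":31,"vsb":95},[67,1,66,28,92,56]],"x":{"ky":44,"lsj":72,"vv":[58,46,89,14,1]},"xtv":90}
After op 10 (add /bze/1/5 34): {"bze":[{"gac":74,"nce":31,"vsb":95},[67,1,66,28,92,34,56]],"x":{"ky":44,"lsj":72,"vv":[58,46,89,14,1]},"xtv":90}
After op 11 (add /o 73): {"bze":[{"gac":74,"nce":31,"vsb":95},[67,1,66,28,92,34,56]],"o":73,"x":{"ky":44,"lsj":72,"vv":[58,46,89,14,1]},"xtv":90}
After op 12 (replace /bze/1/6 6): {"bze":[{"gac":74,"nce":31,"vsb":95},[67,1,66,28,92,34,6]],"o":73,"x":{"ky":44,"lsj":72,"vv":[58,46,89,14,1]},"xtv":90}
After op 13 (add /bze/2 23): {"bze":[{"gac":74,"nce":31,"vsb":95},[67,1,66,28,92,34,6],23],"o":73,"x":{"ky":44,"lsj":72,"vv":[58,46,89,14,1]},"xtv":90}
After op 14 (remove /bze/0/vsb): {"bze":[{"gac":74,"nce":31},[67,1,66,28,92,34,6],23],"o":73,"x":{"ky":44,"lsj":72,"vv":[58,46,89,14,1]},"xtv":90}
After op 15 (add /ow 26): {"bze":[{"gac":74,"nce":31},[67,1,66,28,92,34,6],23],"o":73,"ow":26,"x":{"ky":44,"lsj":72,"vv":[58,46,89,14,1]},"xtv":90}
After op 16 (remove /x/lsj): {"bze":[{"gac":74,"nce":31},[67,1,66,28,92,34,6],23],"o":73,"ow":26,"x":{"ky":44,"vv":[58,46,89,14,1]},"xtv":90}
After op 17 (remove /x/vv/0): {"bze":[{"gac":74,"nce":31},[67,1,66,28,92,34,6],23],"o":73,"ow":26,"x":{"ky":44,"vv":[46,89,14,1]},"xtv":90}
After op 18 (add /x/vv 19): {"bze":[{"gac":74,"nce":31},[67,1,66,28,92,34,6],23],"o":73,"ow":26,"x":{"ky":44,"vv":19},"xtv":90}
After op 19 (replace /bze 87): {"bze":87,"o":73,"ow":26,"x":{"ky":44,"vv":19},"xtv":90}
After op 20 (replace /xtv 75): {"bze":87,"o":73,"ow":26,"x":{"ky":44,"vv":19},"xtv":75}
After op 21 (remove /x): {"bze":87,"o":73,"ow":26,"xtv":75}
After op 22 (replace /ow 85): {"bze":87,"o":73,"ow":85,"xtv":75}
After op 23 (remove /o): {"bze":87,"ow":85,"xtv":75}
Value at /ow: 85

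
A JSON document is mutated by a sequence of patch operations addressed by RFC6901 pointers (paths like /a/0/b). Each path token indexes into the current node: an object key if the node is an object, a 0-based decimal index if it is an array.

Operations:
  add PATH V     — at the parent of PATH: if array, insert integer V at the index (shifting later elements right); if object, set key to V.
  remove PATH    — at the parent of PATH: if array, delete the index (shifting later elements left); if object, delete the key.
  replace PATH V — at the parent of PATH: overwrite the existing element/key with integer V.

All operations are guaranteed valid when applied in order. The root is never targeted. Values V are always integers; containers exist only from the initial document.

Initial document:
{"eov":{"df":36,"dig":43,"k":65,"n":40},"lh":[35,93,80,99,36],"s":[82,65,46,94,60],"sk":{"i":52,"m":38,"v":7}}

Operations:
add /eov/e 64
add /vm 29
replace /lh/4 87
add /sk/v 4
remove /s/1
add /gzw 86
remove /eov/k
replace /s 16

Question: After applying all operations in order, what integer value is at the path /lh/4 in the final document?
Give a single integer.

Answer: 87

Derivation:
After op 1 (add /eov/e 64): {"eov":{"df":36,"dig":43,"e":64,"k":65,"n":40},"lh":[35,93,80,99,36],"s":[82,65,46,94,60],"sk":{"i":52,"m":38,"v":7}}
After op 2 (add /vm 29): {"eov":{"df":36,"dig":43,"e":64,"k":65,"n":40},"lh":[35,93,80,99,36],"s":[82,65,46,94,60],"sk":{"i":52,"m":38,"v":7},"vm":29}
After op 3 (replace /lh/4 87): {"eov":{"df":36,"dig":43,"e":64,"k":65,"n":40},"lh":[35,93,80,99,87],"s":[82,65,46,94,60],"sk":{"i":52,"m":38,"v":7},"vm":29}
After op 4 (add /sk/v 4): {"eov":{"df":36,"dig":43,"e":64,"k":65,"n":40},"lh":[35,93,80,99,87],"s":[82,65,46,94,60],"sk":{"i":52,"m":38,"v":4},"vm":29}
After op 5 (remove /s/1): {"eov":{"df":36,"dig":43,"e":64,"k":65,"n":40},"lh":[35,93,80,99,87],"s":[82,46,94,60],"sk":{"i":52,"m":38,"v":4},"vm":29}
After op 6 (add /gzw 86): {"eov":{"df":36,"dig":43,"e":64,"k":65,"n":40},"gzw":86,"lh":[35,93,80,99,87],"s":[82,46,94,60],"sk":{"i":52,"m":38,"v":4},"vm":29}
After op 7 (remove /eov/k): {"eov":{"df":36,"dig":43,"e":64,"n":40},"gzw":86,"lh":[35,93,80,99,87],"s":[82,46,94,60],"sk":{"i":52,"m":38,"v":4},"vm":29}
After op 8 (replace /s 16): {"eov":{"df":36,"dig":43,"e":64,"n":40},"gzw":86,"lh":[35,93,80,99,87],"s":16,"sk":{"i":52,"m":38,"v":4},"vm":29}
Value at /lh/4: 87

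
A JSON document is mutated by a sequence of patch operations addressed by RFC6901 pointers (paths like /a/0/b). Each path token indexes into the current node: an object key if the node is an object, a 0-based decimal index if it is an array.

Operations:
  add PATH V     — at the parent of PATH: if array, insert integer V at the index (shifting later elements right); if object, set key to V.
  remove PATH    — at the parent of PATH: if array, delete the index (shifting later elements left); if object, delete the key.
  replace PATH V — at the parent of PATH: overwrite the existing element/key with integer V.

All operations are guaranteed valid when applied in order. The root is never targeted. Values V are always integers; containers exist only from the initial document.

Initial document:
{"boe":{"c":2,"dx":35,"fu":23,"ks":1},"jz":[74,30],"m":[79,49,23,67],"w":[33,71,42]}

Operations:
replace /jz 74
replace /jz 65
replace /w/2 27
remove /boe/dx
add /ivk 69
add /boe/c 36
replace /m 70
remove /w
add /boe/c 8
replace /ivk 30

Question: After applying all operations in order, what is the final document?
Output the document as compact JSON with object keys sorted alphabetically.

After op 1 (replace /jz 74): {"boe":{"c":2,"dx":35,"fu":23,"ks":1},"jz":74,"m":[79,49,23,67],"w":[33,71,42]}
After op 2 (replace /jz 65): {"boe":{"c":2,"dx":35,"fu":23,"ks":1},"jz":65,"m":[79,49,23,67],"w":[33,71,42]}
After op 3 (replace /w/2 27): {"boe":{"c":2,"dx":35,"fu":23,"ks":1},"jz":65,"m":[79,49,23,67],"w":[33,71,27]}
After op 4 (remove /boe/dx): {"boe":{"c":2,"fu":23,"ks":1},"jz":65,"m":[79,49,23,67],"w":[33,71,27]}
After op 5 (add /ivk 69): {"boe":{"c":2,"fu":23,"ks":1},"ivk":69,"jz":65,"m":[79,49,23,67],"w":[33,71,27]}
After op 6 (add /boe/c 36): {"boe":{"c":36,"fu":23,"ks":1},"ivk":69,"jz":65,"m":[79,49,23,67],"w":[33,71,27]}
After op 7 (replace /m 70): {"boe":{"c":36,"fu":23,"ks":1},"ivk":69,"jz":65,"m":70,"w":[33,71,27]}
After op 8 (remove /w): {"boe":{"c":36,"fu":23,"ks":1},"ivk":69,"jz":65,"m":70}
After op 9 (add /boe/c 8): {"boe":{"c":8,"fu":23,"ks":1},"ivk":69,"jz":65,"m":70}
After op 10 (replace /ivk 30): {"boe":{"c":8,"fu":23,"ks":1},"ivk":30,"jz":65,"m":70}

Answer: {"boe":{"c":8,"fu":23,"ks":1},"ivk":30,"jz":65,"m":70}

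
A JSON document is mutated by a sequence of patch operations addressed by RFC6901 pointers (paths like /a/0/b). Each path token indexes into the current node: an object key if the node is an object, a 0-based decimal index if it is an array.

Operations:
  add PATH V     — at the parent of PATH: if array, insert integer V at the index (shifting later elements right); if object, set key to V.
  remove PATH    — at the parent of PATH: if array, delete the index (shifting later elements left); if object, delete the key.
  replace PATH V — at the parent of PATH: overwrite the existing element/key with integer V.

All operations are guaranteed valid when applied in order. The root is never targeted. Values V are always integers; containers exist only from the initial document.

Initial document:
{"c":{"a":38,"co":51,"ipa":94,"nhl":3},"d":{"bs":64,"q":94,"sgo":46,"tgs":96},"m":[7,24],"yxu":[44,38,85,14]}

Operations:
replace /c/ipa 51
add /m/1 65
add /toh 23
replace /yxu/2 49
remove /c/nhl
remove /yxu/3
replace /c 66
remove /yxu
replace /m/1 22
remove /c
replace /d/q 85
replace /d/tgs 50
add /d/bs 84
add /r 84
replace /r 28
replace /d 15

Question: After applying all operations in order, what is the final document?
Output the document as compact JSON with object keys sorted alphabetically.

Answer: {"d":15,"m":[7,22,24],"r":28,"toh":23}

Derivation:
After op 1 (replace /c/ipa 51): {"c":{"a":38,"co":51,"ipa":51,"nhl":3},"d":{"bs":64,"q":94,"sgo":46,"tgs":96},"m":[7,24],"yxu":[44,38,85,14]}
After op 2 (add /m/1 65): {"c":{"a":38,"co":51,"ipa":51,"nhl":3},"d":{"bs":64,"q":94,"sgo":46,"tgs":96},"m":[7,65,24],"yxu":[44,38,85,14]}
After op 3 (add /toh 23): {"c":{"a":38,"co":51,"ipa":51,"nhl":3},"d":{"bs":64,"q":94,"sgo":46,"tgs":96},"m":[7,65,24],"toh":23,"yxu":[44,38,85,14]}
After op 4 (replace /yxu/2 49): {"c":{"a":38,"co":51,"ipa":51,"nhl":3},"d":{"bs":64,"q":94,"sgo":46,"tgs":96},"m":[7,65,24],"toh":23,"yxu":[44,38,49,14]}
After op 5 (remove /c/nhl): {"c":{"a":38,"co":51,"ipa":51},"d":{"bs":64,"q":94,"sgo":46,"tgs":96},"m":[7,65,24],"toh":23,"yxu":[44,38,49,14]}
After op 6 (remove /yxu/3): {"c":{"a":38,"co":51,"ipa":51},"d":{"bs":64,"q":94,"sgo":46,"tgs":96},"m":[7,65,24],"toh":23,"yxu":[44,38,49]}
After op 7 (replace /c 66): {"c":66,"d":{"bs":64,"q":94,"sgo":46,"tgs":96},"m":[7,65,24],"toh":23,"yxu":[44,38,49]}
After op 8 (remove /yxu): {"c":66,"d":{"bs":64,"q":94,"sgo":46,"tgs":96},"m":[7,65,24],"toh":23}
After op 9 (replace /m/1 22): {"c":66,"d":{"bs":64,"q":94,"sgo":46,"tgs":96},"m":[7,22,24],"toh":23}
After op 10 (remove /c): {"d":{"bs":64,"q":94,"sgo":46,"tgs":96},"m":[7,22,24],"toh":23}
After op 11 (replace /d/q 85): {"d":{"bs":64,"q":85,"sgo":46,"tgs":96},"m":[7,22,24],"toh":23}
After op 12 (replace /d/tgs 50): {"d":{"bs":64,"q":85,"sgo":46,"tgs":50},"m":[7,22,24],"toh":23}
After op 13 (add /d/bs 84): {"d":{"bs":84,"q":85,"sgo":46,"tgs":50},"m":[7,22,24],"toh":23}
After op 14 (add /r 84): {"d":{"bs":84,"q":85,"sgo":46,"tgs":50},"m":[7,22,24],"r":84,"toh":23}
After op 15 (replace /r 28): {"d":{"bs":84,"q":85,"sgo":46,"tgs":50},"m":[7,22,24],"r":28,"toh":23}
After op 16 (replace /d 15): {"d":15,"m":[7,22,24],"r":28,"toh":23}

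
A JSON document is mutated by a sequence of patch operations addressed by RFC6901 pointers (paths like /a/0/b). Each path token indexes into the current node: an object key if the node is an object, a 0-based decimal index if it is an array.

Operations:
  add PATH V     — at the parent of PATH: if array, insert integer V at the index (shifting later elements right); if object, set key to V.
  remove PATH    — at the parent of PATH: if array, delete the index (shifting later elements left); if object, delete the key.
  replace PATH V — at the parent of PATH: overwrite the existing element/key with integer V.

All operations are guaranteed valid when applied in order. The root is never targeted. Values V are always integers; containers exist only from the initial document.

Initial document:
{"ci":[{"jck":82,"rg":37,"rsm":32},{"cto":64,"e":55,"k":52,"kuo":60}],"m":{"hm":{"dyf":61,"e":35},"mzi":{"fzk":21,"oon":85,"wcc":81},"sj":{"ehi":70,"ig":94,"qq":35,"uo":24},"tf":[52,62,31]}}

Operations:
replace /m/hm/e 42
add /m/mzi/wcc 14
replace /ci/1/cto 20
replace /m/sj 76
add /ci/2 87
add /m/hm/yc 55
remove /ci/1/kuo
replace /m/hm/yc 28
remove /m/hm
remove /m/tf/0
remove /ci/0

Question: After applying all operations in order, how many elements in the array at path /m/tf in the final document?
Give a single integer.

Answer: 2

Derivation:
After op 1 (replace /m/hm/e 42): {"ci":[{"jck":82,"rg":37,"rsm":32},{"cto":64,"e":55,"k":52,"kuo":60}],"m":{"hm":{"dyf":61,"e":42},"mzi":{"fzk":21,"oon":85,"wcc":81},"sj":{"ehi":70,"ig":94,"qq":35,"uo":24},"tf":[52,62,31]}}
After op 2 (add /m/mzi/wcc 14): {"ci":[{"jck":82,"rg":37,"rsm":32},{"cto":64,"e":55,"k":52,"kuo":60}],"m":{"hm":{"dyf":61,"e":42},"mzi":{"fzk":21,"oon":85,"wcc":14},"sj":{"ehi":70,"ig":94,"qq":35,"uo":24},"tf":[52,62,31]}}
After op 3 (replace /ci/1/cto 20): {"ci":[{"jck":82,"rg":37,"rsm":32},{"cto":20,"e":55,"k":52,"kuo":60}],"m":{"hm":{"dyf":61,"e":42},"mzi":{"fzk":21,"oon":85,"wcc":14},"sj":{"ehi":70,"ig":94,"qq":35,"uo":24},"tf":[52,62,31]}}
After op 4 (replace /m/sj 76): {"ci":[{"jck":82,"rg":37,"rsm":32},{"cto":20,"e":55,"k":52,"kuo":60}],"m":{"hm":{"dyf":61,"e":42},"mzi":{"fzk":21,"oon":85,"wcc":14},"sj":76,"tf":[52,62,31]}}
After op 5 (add /ci/2 87): {"ci":[{"jck":82,"rg":37,"rsm":32},{"cto":20,"e":55,"k":52,"kuo":60},87],"m":{"hm":{"dyf":61,"e":42},"mzi":{"fzk":21,"oon":85,"wcc":14},"sj":76,"tf":[52,62,31]}}
After op 6 (add /m/hm/yc 55): {"ci":[{"jck":82,"rg":37,"rsm":32},{"cto":20,"e":55,"k":52,"kuo":60},87],"m":{"hm":{"dyf":61,"e":42,"yc":55},"mzi":{"fzk":21,"oon":85,"wcc":14},"sj":76,"tf":[52,62,31]}}
After op 7 (remove /ci/1/kuo): {"ci":[{"jck":82,"rg":37,"rsm":32},{"cto":20,"e":55,"k":52},87],"m":{"hm":{"dyf":61,"e":42,"yc":55},"mzi":{"fzk":21,"oon":85,"wcc":14},"sj":76,"tf":[52,62,31]}}
After op 8 (replace /m/hm/yc 28): {"ci":[{"jck":82,"rg":37,"rsm":32},{"cto":20,"e":55,"k":52},87],"m":{"hm":{"dyf":61,"e":42,"yc":28},"mzi":{"fzk":21,"oon":85,"wcc":14},"sj":76,"tf":[52,62,31]}}
After op 9 (remove /m/hm): {"ci":[{"jck":82,"rg":37,"rsm":32},{"cto":20,"e":55,"k":52},87],"m":{"mzi":{"fzk":21,"oon":85,"wcc":14},"sj":76,"tf":[52,62,31]}}
After op 10 (remove /m/tf/0): {"ci":[{"jck":82,"rg":37,"rsm":32},{"cto":20,"e":55,"k":52},87],"m":{"mzi":{"fzk":21,"oon":85,"wcc":14},"sj":76,"tf":[62,31]}}
After op 11 (remove /ci/0): {"ci":[{"cto":20,"e":55,"k":52},87],"m":{"mzi":{"fzk":21,"oon":85,"wcc":14},"sj":76,"tf":[62,31]}}
Size at path /m/tf: 2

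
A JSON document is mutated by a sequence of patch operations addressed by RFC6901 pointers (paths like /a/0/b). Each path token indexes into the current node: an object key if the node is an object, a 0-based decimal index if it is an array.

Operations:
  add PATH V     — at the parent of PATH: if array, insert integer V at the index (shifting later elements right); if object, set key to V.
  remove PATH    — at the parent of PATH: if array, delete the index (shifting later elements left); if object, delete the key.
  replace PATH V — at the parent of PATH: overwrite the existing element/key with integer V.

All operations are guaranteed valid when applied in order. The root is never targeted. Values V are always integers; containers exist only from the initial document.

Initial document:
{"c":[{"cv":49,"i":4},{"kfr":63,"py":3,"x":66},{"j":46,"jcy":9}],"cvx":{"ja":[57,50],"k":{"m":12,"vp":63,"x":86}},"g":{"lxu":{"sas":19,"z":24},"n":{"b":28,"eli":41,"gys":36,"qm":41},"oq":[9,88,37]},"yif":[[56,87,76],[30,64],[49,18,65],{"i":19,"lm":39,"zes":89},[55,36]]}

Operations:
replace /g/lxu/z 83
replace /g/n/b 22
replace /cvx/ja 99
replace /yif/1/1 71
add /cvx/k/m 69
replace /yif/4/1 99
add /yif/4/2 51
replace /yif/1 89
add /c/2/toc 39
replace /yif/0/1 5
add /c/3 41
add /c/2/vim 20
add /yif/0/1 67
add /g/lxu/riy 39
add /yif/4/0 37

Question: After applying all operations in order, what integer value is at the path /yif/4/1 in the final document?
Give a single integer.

Answer: 55

Derivation:
After op 1 (replace /g/lxu/z 83): {"c":[{"cv":49,"i":4},{"kfr":63,"py":3,"x":66},{"j":46,"jcy":9}],"cvx":{"ja":[57,50],"k":{"m":12,"vp":63,"x":86}},"g":{"lxu":{"sas":19,"z":83},"n":{"b":28,"eli":41,"gys":36,"qm":41},"oq":[9,88,37]},"yif":[[56,87,76],[30,64],[49,18,65],{"i":19,"lm":39,"zes":89},[55,36]]}
After op 2 (replace /g/n/b 22): {"c":[{"cv":49,"i":4},{"kfr":63,"py":3,"x":66},{"j":46,"jcy":9}],"cvx":{"ja":[57,50],"k":{"m":12,"vp":63,"x":86}},"g":{"lxu":{"sas":19,"z":83},"n":{"b":22,"eli":41,"gys":36,"qm":41},"oq":[9,88,37]},"yif":[[56,87,76],[30,64],[49,18,65],{"i":19,"lm":39,"zes":89},[55,36]]}
After op 3 (replace /cvx/ja 99): {"c":[{"cv":49,"i":4},{"kfr":63,"py":3,"x":66},{"j":46,"jcy":9}],"cvx":{"ja":99,"k":{"m":12,"vp":63,"x":86}},"g":{"lxu":{"sas":19,"z":83},"n":{"b":22,"eli":41,"gys":36,"qm":41},"oq":[9,88,37]},"yif":[[56,87,76],[30,64],[49,18,65],{"i":19,"lm":39,"zes":89},[55,36]]}
After op 4 (replace /yif/1/1 71): {"c":[{"cv":49,"i":4},{"kfr":63,"py":3,"x":66},{"j":46,"jcy":9}],"cvx":{"ja":99,"k":{"m":12,"vp":63,"x":86}},"g":{"lxu":{"sas":19,"z":83},"n":{"b":22,"eli":41,"gys":36,"qm":41},"oq":[9,88,37]},"yif":[[56,87,76],[30,71],[49,18,65],{"i":19,"lm":39,"zes":89},[55,36]]}
After op 5 (add /cvx/k/m 69): {"c":[{"cv":49,"i":4},{"kfr":63,"py":3,"x":66},{"j":46,"jcy":9}],"cvx":{"ja":99,"k":{"m":69,"vp":63,"x":86}},"g":{"lxu":{"sas":19,"z":83},"n":{"b":22,"eli":41,"gys":36,"qm":41},"oq":[9,88,37]},"yif":[[56,87,76],[30,71],[49,18,65],{"i":19,"lm":39,"zes":89},[55,36]]}
After op 6 (replace /yif/4/1 99): {"c":[{"cv":49,"i":4},{"kfr":63,"py":3,"x":66},{"j":46,"jcy":9}],"cvx":{"ja":99,"k":{"m":69,"vp":63,"x":86}},"g":{"lxu":{"sas":19,"z":83},"n":{"b":22,"eli":41,"gys":36,"qm":41},"oq":[9,88,37]},"yif":[[56,87,76],[30,71],[49,18,65],{"i":19,"lm":39,"zes":89},[55,99]]}
After op 7 (add /yif/4/2 51): {"c":[{"cv":49,"i":4},{"kfr":63,"py":3,"x":66},{"j":46,"jcy":9}],"cvx":{"ja":99,"k":{"m":69,"vp":63,"x":86}},"g":{"lxu":{"sas":19,"z":83},"n":{"b":22,"eli":41,"gys":36,"qm":41},"oq":[9,88,37]},"yif":[[56,87,76],[30,71],[49,18,65],{"i":19,"lm":39,"zes":89},[55,99,51]]}
After op 8 (replace /yif/1 89): {"c":[{"cv":49,"i":4},{"kfr":63,"py":3,"x":66},{"j":46,"jcy":9}],"cvx":{"ja":99,"k":{"m":69,"vp":63,"x":86}},"g":{"lxu":{"sas":19,"z":83},"n":{"b":22,"eli":41,"gys":36,"qm":41},"oq":[9,88,37]},"yif":[[56,87,76],89,[49,18,65],{"i":19,"lm":39,"zes":89},[55,99,51]]}
After op 9 (add /c/2/toc 39): {"c":[{"cv":49,"i":4},{"kfr":63,"py":3,"x":66},{"j":46,"jcy":9,"toc":39}],"cvx":{"ja":99,"k":{"m":69,"vp":63,"x":86}},"g":{"lxu":{"sas":19,"z":83},"n":{"b":22,"eli":41,"gys":36,"qm":41},"oq":[9,88,37]},"yif":[[56,87,76],89,[49,18,65],{"i":19,"lm":39,"zes":89},[55,99,51]]}
After op 10 (replace /yif/0/1 5): {"c":[{"cv":49,"i":4},{"kfr":63,"py":3,"x":66},{"j":46,"jcy":9,"toc":39}],"cvx":{"ja":99,"k":{"m":69,"vp":63,"x":86}},"g":{"lxu":{"sas":19,"z":83},"n":{"b":22,"eli":41,"gys":36,"qm":41},"oq":[9,88,37]},"yif":[[56,5,76],89,[49,18,65],{"i":19,"lm":39,"zes":89},[55,99,51]]}
After op 11 (add /c/3 41): {"c":[{"cv":49,"i":4},{"kfr":63,"py":3,"x":66},{"j":46,"jcy":9,"toc":39},41],"cvx":{"ja":99,"k":{"m":69,"vp":63,"x":86}},"g":{"lxu":{"sas":19,"z":83},"n":{"b":22,"eli":41,"gys":36,"qm":41},"oq":[9,88,37]},"yif":[[56,5,76],89,[49,18,65],{"i":19,"lm":39,"zes":89},[55,99,51]]}
After op 12 (add /c/2/vim 20): {"c":[{"cv":49,"i":4},{"kfr":63,"py":3,"x":66},{"j":46,"jcy":9,"toc":39,"vim":20},41],"cvx":{"ja":99,"k":{"m":69,"vp":63,"x":86}},"g":{"lxu":{"sas":19,"z":83},"n":{"b":22,"eli":41,"gys":36,"qm":41},"oq":[9,88,37]},"yif":[[56,5,76],89,[49,18,65],{"i":19,"lm":39,"zes":89},[55,99,51]]}
After op 13 (add /yif/0/1 67): {"c":[{"cv":49,"i":4},{"kfr":63,"py":3,"x":66},{"j":46,"jcy":9,"toc":39,"vim":20},41],"cvx":{"ja":99,"k":{"m":69,"vp":63,"x":86}},"g":{"lxu":{"sas":19,"z":83},"n":{"b":22,"eli":41,"gys":36,"qm":41},"oq":[9,88,37]},"yif":[[56,67,5,76],89,[49,18,65],{"i":19,"lm":39,"zes":89},[55,99,51]]}
After op 14 (add /g/lxu/riy 39): {"c":[{"cv":49,"i":4},{"kfr":63,"py":3,"x":66},{"j":46,"jcy":9,"toc":39,"vim":20},41],"cvx":{"ja":99,"k":{"m":69,"vp":63,"x":86}},"g":{"lxu":{"riy":39,"sas":19,"z":83},"n":{"b":22,"eli":41,"gys":36,"qm":41},"oq":[9,88,37]},"yif":[[56,67,5,76],89,[49,18,65],{"i":19,"lm":39,"zes":89},[55,99,51]]}
After op 15 (add /yif/4/0 37): {"c":[{"cv":49,"i":4},{"kfr":63,"py":3,"x":66},{"j":46,"jcy":9,"toc":39,"vim":20},41],"cvx":{"ja":99,"k":{"m":69,"vp":63,"x":86}},"g":{"lxu":{"riy":39,"sas":19,"z":83},"n":{"b":22,"eli":41,"gys":36,"qm":41},"oq":[9,88,37]},"yif":[[56,67,5,76],89,[49,18,65],{"i":19,"lm":39,"zes":89},[37,55,99,51]]}
Value at /yif/4/1: 55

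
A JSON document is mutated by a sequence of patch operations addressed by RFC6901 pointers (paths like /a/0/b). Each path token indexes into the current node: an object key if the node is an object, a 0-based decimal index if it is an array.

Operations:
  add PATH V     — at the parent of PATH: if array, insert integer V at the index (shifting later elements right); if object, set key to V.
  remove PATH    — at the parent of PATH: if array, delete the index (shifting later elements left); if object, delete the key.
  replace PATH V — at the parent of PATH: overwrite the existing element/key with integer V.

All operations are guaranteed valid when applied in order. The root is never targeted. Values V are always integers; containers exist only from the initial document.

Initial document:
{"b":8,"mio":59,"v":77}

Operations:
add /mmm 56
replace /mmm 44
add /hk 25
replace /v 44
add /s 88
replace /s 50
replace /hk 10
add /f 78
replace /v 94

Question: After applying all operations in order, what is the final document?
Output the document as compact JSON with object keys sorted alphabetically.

After op 1 (add /mmm 56): {"b":8,"mio":59,"mmm":56,"v":77}
After op 2 (replace /mmm 44): {"b":8,"mio":59,"mmm":44,"v":77}
After op 3 (add /hk 25): {"b":8,"hk":25,"mio":59,"mmm":44,"v":77}
After op 4 (replace /v 44): {"b":8,"hk":25,"mio":59,"mmm":44,"v":44}
After op 5 (add /s 88): {"b":8,"hk":25,"mio":59,"mmm":44,"s":88,"v":44}
After op 6 (replace /s 50): {"b":8,"hk":25,"mio":59,"mmm":44,"s":50,"v":44}
After op 7 (replace /hk 10): {"b":8,"hk":10,"mio":59,"mmm":44,"s":50,"v":44}
After op 8 (add /f 78): {"b":8,"f":78,"hk":10,"mio":59,"mmm":44,"s":50,"v":44}
After op 9 (replace /v 94): {"b":8,"f":78,"hk":10,"mio":59,"mmm":44,"s":50,"v":94}

Answer: {"b":8,"f":78,"hk":10,"mio":59,"mmm":44,"s":50,"v":94}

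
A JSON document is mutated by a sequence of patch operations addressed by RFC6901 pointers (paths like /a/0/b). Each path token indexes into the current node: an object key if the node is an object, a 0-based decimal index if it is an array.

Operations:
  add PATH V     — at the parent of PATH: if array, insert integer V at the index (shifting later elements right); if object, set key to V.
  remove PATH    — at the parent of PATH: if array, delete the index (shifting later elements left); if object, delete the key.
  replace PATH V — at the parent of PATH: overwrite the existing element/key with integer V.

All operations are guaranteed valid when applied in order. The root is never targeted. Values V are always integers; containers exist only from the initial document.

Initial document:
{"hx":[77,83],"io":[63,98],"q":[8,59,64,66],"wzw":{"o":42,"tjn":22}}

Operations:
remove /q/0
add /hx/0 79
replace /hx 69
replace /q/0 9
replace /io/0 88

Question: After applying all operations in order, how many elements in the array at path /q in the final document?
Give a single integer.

After op 1 (remove /q/0): {"hx":[77,83],"io":[63,98],"q":[59,64,66],"wzw":{"o":42,"tjn":22}}
After op 2 (add /hx/0 79): {"hx":[79,77,83],"io":[63,98],"q":[59,64,66],"wzw":{"o":42,"tjn":22}}
After op 3 (replace /hx 69): {"hx":69,"io":[63,98],"q":[59,64,66],"wzw":{"o":42,"tjn":22}}
After op 4 (replace /q/0 9): {"hx":69,"io":[63,98],"q":[9,64,66],"wzw":{"o":42,"tjn":22}}
After op 5 (replace /io/0 88): {"hx":69,"io":[88,98],"q":[9,64,66],"wzw":{"o":42,"tjn":22}}
Size at path /q: 3

Answer: 3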